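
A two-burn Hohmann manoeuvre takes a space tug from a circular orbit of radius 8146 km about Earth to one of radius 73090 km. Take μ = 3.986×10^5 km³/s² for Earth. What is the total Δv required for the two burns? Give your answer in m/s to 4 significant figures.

Δv = 3678 m/s

The Hohmann ellipse has a_t = (r₁ + r₂)/2 = 40618 km.
At r₁ the circular-orbit speed is v₁ = √(μ/r₁) = 6.9951 km/s.
Transfer-orbit speed at r₁ (vis-viva equation): v_p = √[μ(2/r₁ − 1/a_t)] = 9.3835 km/s.
First burn Δv₁ = |v_p − v₁| = 2.3884 km/s.
At r₂, v₂ = √(μ/r₂) = 2.3353 km/s.
Transfer-orbit speed at r₂: v_a = √[μ(2/r₂ − 1/a_t)] = 1.0458 km/s.
Second burn Δv₂ = |v₂ − v_a| = 1.2895 km/s.
Total Δv = Δv₁ + Δv₂ = 3.678 km/s.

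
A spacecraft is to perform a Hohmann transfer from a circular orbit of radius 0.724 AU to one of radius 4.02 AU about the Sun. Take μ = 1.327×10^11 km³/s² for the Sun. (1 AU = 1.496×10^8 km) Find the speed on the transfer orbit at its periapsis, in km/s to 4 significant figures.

In km: r₁ = 0.724 × 1.496×10^8 = 1.083104×10^8 km; r₂ = 4.02 × 1.496×10^8 = 6.01392×10^8 km.
Semi-major axis of the transfer orbit: a_t = (1.083104×10^8 + 6.01392×10^8)/2 = 3.548512×10^8 km.
At periapsis, r = 1.083104×10^8 km.
Applying v² = μ(2/r − 1/a_t): v = 45.57 km/s.

v = 45.57 km/s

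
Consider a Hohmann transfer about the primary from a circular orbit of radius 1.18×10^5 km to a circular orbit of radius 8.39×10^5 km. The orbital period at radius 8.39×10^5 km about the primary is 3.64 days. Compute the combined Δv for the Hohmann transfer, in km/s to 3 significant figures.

Δv = 22.9 km/s

From Kepler's third law T² = 4π²r³/μ at r = 8.39×10^5 km, T = 3.64 days = 3.64 × 86400 s = 3.14496×10^5 s: μ = 4π²r³/T² = 2.35730×10^8 km³/s².
Semi-major axis of the transfer orbit: a_t = (1.180×10^5 + 8.390×10^5)/2 = 4.785×10^5 km.
At r₁ the circular-orbit speed is v₁ = √(μ/r₁) = 44.696 km/s.
On the transfer ellipse at r₁, vis-viva gives v_p = √[μ(2/r₁ − 1/a_t)] = 59.184 km/s.
First burn Δv₁ = |v_p − v₁| = 14.49 km/s.
Circular speed at r₂: v₂ = √(μ/r₂) = 16.762 km/s.
Transfer-orbit speed at r₂: v_a = √[μ(2/r₂ − 1/a_t)] = 8.3239 km/s.
Second burn Δv₂ = |v₂ − v_a| = 8.438 km/s.
Δv = Δv₁ + Δv₂ = 14.49 + 8.438 = 22.93 km/s.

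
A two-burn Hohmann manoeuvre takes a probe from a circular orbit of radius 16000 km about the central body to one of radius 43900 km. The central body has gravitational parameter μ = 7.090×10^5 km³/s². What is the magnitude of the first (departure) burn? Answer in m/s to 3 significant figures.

Δv₁ = 1400 m/s

Semi-major axis of the transfer orbit: a_t = (16000 + 43900)/2 = 29950 km.
On the circular orbit at r = 16000 km, v_c = √(μ/r) = 6.65676 km/s.
Transfer-orbit speed at the same r (vis-viva, a = a_t): v_t = √[μ(2/r − 1/a_t)] = 8.05929 km/s.
Δv₁ = |v_t − v_c| = |8.05929 − 6.65676| = 1.403 km/s.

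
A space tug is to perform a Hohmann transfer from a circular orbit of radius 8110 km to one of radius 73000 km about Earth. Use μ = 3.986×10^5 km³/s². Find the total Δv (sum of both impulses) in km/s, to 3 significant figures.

Δv = 3.69 km/s

Semi-major axis of the transfer orbit: a_t = (8110 + 73000)/2 = 40555 km.
Circular speed at r₁: v₁ = √(μ/r₁) = √(3.986×10^5/8110) = 7.011 km/s.
On the transfer ellipse at r₁, vis-viva gives v_p = √[μ(2/r₁ − 1/a_t)] = 9.406 km/s.
First burn Δv₁ = |v_p − v₁| = 2.395 km/s.
At r₂, v₂ = √(μ/r₂) = 2.337 km/s.
Transfer-orbit speed at r₂: v_a = √[μ(2/r₂ − 1/a_t)] = 1.045 km/s.
Second burn Δv₂ = |v₂ − v_a| = 1.292 km/s.
Total Δv = Δv₁ + Δv₂ = 3.687 km/s.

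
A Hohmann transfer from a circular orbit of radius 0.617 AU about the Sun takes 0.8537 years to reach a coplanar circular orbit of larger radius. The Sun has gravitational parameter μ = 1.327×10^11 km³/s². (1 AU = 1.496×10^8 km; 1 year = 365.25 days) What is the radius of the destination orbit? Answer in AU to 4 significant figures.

r₂ = 2.240 AU

In km: r₁ = 0.617 × 1.496×10^8 = 9.23032×10^7 km.
Transfer time t = 0.8537 years × 365.25 × 86400 s = 2.694072312×10^7 s, and t = π√(a_t³/μ).
So a_t = (μ t²/π²)^(1/3) = (1.327×10^11 × (2.694072312×10^7)² / π²)^(1/3) = 2.1370×10^8 km.
Since a_t = (r₁ + r₂)/2, r₂ = 2a_t − r₁ = 2×2.1370×10^8 − 9.23032×10^7 = 3.350968×10^8 km.
In AU: r₂ = 3.350968×10^8 / 1.496×10^8 = 2.240 AU.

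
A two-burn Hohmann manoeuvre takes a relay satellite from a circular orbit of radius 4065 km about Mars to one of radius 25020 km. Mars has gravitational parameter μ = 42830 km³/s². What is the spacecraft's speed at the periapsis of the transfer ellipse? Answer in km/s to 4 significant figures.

v = 4.258 km/s

Transfer-ellipse semi-major axis a_t = (r₁ + r₂)/2 = (4065 + 25020)/2 = 14542.5 km.
The periapsis of the transfer ellipse is at r = 4065 km.
From the vis-viva equation, v = √[μ(2/r − 1/a_t)] = 4.258 km/s.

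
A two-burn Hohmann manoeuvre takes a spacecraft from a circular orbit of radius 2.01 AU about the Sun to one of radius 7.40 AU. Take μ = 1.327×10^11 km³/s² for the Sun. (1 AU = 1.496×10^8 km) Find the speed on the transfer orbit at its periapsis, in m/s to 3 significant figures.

In km: r₁ = 2.01 × 1.496×10^8 = 3.00696×10^8 km; r₂ = 7.40 × 1.496×10^8 = 1.10704×10^9 km.
Semi-major axis of the transfer orbit: a_t = (3.00696×10^8 + 1.10704×10^9)/2 = 7.03868×10^8 km.
The periapsis of the transfer ellipse is at r = 3.00696×10^8 km.
Vis-viva: v = √[μ(2/r − 1/a_t)] = √[1.327×10^11 × (2/3.00696×10^8 − 1/7.03868×10^8)] = 26.35 km/s.

v = 26300 m/s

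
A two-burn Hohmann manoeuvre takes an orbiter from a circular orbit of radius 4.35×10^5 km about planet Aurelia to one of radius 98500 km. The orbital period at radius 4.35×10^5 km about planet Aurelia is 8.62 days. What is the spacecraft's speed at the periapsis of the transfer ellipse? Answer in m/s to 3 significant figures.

v = 9850 m/s

From Kepler's third law T² = 4π²r³/μ at r = 4.35×10^5 km, T = 8.62 days = 8.62 × 86400 s = 7.44768×10^5 s: μ = 4π²r³/T² = 5.85849×10^6 km³/s².
Transfer-ellipse semi-major axis a_t = (r₁ + r₂)/2 = (4.350×10^5 + 98500)/2 = 2.6675×10^5 km.
The periapsis of the transfer ellipse is at r = 98500 km.
From the vis-viva equation, v = √[μ(2/r − 1/a_t)] = 9.848 km/s.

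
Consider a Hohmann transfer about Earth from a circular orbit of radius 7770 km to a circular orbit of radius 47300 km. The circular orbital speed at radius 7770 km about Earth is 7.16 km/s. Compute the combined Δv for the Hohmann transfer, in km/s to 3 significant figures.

From the circular-orbit relation v² = μ/r at r = 7770 km: μ = v²r = (7.16)² × 7770 = 3.98334×10^5 km³/s².
Transfer-ellipse semi-major axis a_t = (r₁ + r₂)/2 = (7770 + 47300)/2 = 27535 km.
Circular speed at r₁: v₁ = √(μ/r₁) = √(3.98334×10^5/7770) = 7.1600 km/s.
On the transfer ellipse at r₁, v² = μ(2/r − 1/a) gives v_p = √[μ(2/r₁ − 1/a_t)] = 9.3843 km/s.
First burn Δv₁ = |v_p − v₁| = 2.2243 km/s.
At r₂, v₂ = √(μ/r₂) = 2.9020 km/s.
Transfer-orbit speed at r₂: v_a = √[μ(2/r₂ − 1/a_t)] = 1.5416 km/s.
Second burn Δv₂ = |v₂ − v_a| = 1.3604 km/s.
Total Δv = Δv₁ + Δv₂ = 3.585 km/s.

Δv = 3.58 km/s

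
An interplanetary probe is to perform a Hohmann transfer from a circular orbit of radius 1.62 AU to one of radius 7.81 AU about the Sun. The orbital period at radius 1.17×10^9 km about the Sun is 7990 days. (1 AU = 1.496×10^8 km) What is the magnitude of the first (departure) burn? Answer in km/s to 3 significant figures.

From Kepler's third law T² = 4π²r³/μ at r = 1.17×10^9 km, T = 7990 days = 7990 × 86400 s = 6.90336×10^8 s: μ = 4π²r³/T² = 1.32677×10^11 km³/s².
In km: r₁ = 1.62 × 1.496×10^8 = 2.42352×10^8 km; r₂ = 7.81 × 1.496×10^8 = 1.168376×10^9 km.
Semi-major axis of the transfer orbit: a_t = (2.42352×10^8 + 1.168376×10^9)/2 = 7.05364×10^8 km.
Circular speed at r = 2.42352×10^8 km: v_c = √(μ/r) = 23.3978 km/s.
Vis-viva on the transfer ellipse at r = 2.42352×10^8 km gives v_t = √[μ(2/r − 1/a_t)] = 30.1134 km/s.
Δv₁ = |v_t − v_c| = |30.1134 − 23.3978| = 6.716 km/s.

Δv₁ = 6.72 km/s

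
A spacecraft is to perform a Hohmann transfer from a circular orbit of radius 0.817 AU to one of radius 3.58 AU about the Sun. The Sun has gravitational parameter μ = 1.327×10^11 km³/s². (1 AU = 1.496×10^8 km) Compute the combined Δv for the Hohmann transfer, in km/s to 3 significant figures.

In km: r₁ = 0.817 × 1.496×10^8 = 1.222232×10^8 km; r₂ = 3.58 × 1.496×10^8 = 5.35568×10^8 km.
Semi-major axis of the transfer orbit: a_t = (1.222232×10^8 + 5.35568×10^8)/2 = 3.288956×10^8 km.
Circular speed at r₁: v₁ = √(μ/r₁) = √(1.327×10^11/1.222232×10^8) = 32.950 km/s.
Transfer-orbit speed at r₁ (vis-viva): v_p = √[μ(2/r₁ − 1/a_t)] = 42.047 km/s.
First burn Δv₁ = |v_p − v₁| = 9.097 km/s.
At r₂, v₂ = √(μ/r₂) = 15.741 km/s.
Transfer-orbit speed at r₂: v_a = √[μ(2/r₂ − 1/a_t)] = 9.5957 km/s.
Second burn Δv₂ = |v₂ − v_a| = 6.145 km/s.
Total Δv = Δv₁ + Δv₂ = 15.24 km/s.

Δv = 15.2 km/s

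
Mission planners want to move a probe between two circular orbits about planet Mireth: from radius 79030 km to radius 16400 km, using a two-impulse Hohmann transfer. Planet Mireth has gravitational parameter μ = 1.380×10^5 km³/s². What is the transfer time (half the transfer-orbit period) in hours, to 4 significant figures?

Transfer-ellipse semi-major axis a_t = (r₁ + r₂)/2 = (79030 + 16400)/2 = 47715 km.
Half the transfer-orbit period gives t = π√(a_t³/μ) = 88140 s.
Converting: 88140 s ÷ 3600 s/hour = 24.48 hours.

t = 24.48 hours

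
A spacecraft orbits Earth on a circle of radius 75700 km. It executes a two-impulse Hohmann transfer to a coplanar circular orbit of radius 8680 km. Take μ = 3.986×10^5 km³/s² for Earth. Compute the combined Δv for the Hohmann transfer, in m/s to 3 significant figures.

The Hohmann ellipse has a_t = (r₁ + r₂)/2 = 42190 km.
Circular speed at r₁: v₁ = √(μ/r₁) = √(3.986×10^5/75700) = 2.295 km/s.
Transfer-orbit speed at r₁ (vis-viva): v_a = √[μ(2/r₁ − 1/a_t)] = 1.041 km/s.
First burn Δv₁ = |v_a − v₁| = 1.254 km/s.
At r₂, v₂ = √(μ/r₂) = 6.7766 km/s.
Transfer-orbit speed at r₂: v_p = √[μ(2/r₂ − 1/a_t)] = 9.0772 km/s.
Second burn Δv₂ = |v₂ − v_p| = 2.301 km/s.
Δv = Δv₁ + Δv₂ = 1.254 + 2.301 = 3.555 km/s.

Δv = 3550 m/s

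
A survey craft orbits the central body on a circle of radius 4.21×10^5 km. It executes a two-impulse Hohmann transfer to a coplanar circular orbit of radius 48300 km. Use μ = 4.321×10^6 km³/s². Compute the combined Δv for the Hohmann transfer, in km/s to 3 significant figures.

Semi-major axis of the transfer orbit: a_t = (4.210×10^5 + 48300)/2 = 2.3465×10^5 km.
Circular speed at r₁: v₁ = √(μ/r₁) = √(4.321×10^6/4.210×10^5) = 3.2037 km/s.
Transfer-orbit speed at r₁ (vis-viva equation): v_a = √[μ(2/r₁ − 1/a_t)] = 1.4535 km/s.
First burn Δv₁ = |v_a − v₁| = 1.750 km/s.
Circular speed at r₂: v₂ = √(μ/r₂) = 9.4584 km/s.
Transfer-orbit speed at r₂: v_p = √[μ(2/r₂ − 1/a_t)] = 12.669 km/s.
Second burn Δv₂ = |v₂ − v_p| = 3.211 km/s.
Total Δv = Δv₁ + Δv₂ = 4.961 km/s.

Δv = 4.96 km/s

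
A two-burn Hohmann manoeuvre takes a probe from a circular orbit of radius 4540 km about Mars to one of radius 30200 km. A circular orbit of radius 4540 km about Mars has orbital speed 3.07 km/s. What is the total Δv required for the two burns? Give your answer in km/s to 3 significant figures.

From the circular-orbit relation v² = μ/r at r = 4540 km: μ = v²r = (3.07)² × 4540 = 42789.0 km³/s².
Semi-major axis of the transfer orbit: a_t = (4540 + 30200)/2 = 17370 km.
At r₁ the circular-orbit speed is v₁ = √(μ/r₁) = 3.070 km/s.
On the transfer ellipse at r₁, v² = μ(2/r − 1/a) gives v_p = √[μ(2/r₁ − 1/a_t)] = 4.048 km/s.
First burn Δv₁ = |v_p − v₁| = 0.9780 km/s.
At r₂, v₂ = √(μ/r₂) = 1.1903 km/s.
Transfer-orbit speed at r₂: v_a = √[μ(2/r₂ − 1/a_t)] = 0.60854 km/s.
Second burn Δv₂ = |v₂ − v_a| = 0.5818 km/s.
Δv = Δv₁ + Δv₂ = 0.9780 + 0.5818 = 1.560 km/s.

Δv = 1.56 km/s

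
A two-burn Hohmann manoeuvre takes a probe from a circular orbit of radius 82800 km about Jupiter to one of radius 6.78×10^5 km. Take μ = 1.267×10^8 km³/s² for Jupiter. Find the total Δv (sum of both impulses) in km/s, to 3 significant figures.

Transfer-ellipse semi-major axis a_t = (r₁ + r₂)/2 = (82800 + 6.780×10^5)/2 = 3.804×10^5 km.
At r₁ the circular-orbit speed is v₁ = √(μ/r₁) = 39.118 km/s.
Transfer-orbit speed at r₁ (vis-viva): v_p = √[μ(2/r₁ − 1/a_t)] = 52.224 km/s.
First burn Δv₁ = |v_p − v₁| = 13.11 km/s.
At r₂, v₂ = √(μ/r₂) = 13.67 km/s.
Transfer-orbit speed at r₂: v_a = √[μ(2/r₂ − 1/a_t)] = 6.378 km/s.
Second burn Δv₂ = |v₂ − v_a| = 7.292 km/s.
Total Δv = Δv₁ + Δv₂ = 20.40 km/s.

Δv = 20.4 km/s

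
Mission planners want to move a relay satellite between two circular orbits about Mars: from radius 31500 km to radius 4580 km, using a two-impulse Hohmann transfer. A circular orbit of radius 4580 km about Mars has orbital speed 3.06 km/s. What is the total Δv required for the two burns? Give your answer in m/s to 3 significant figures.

Δv = 1560 m/s

From the circular-orbit relation v² = μ/r at r = 4580 km: μ = v²r = (3.06)² × 4580 = 42885.3 km³/s².
Transfer-ellipse semi-major axis a_t = (r₁ + r₂)/2 = (31500 + 4580)/2 = 18040 km.
Circular speed at r₁: v₁ = √(μ/r₁) = √(42885.3/31500) = 1.1668 km/s.
On the transfer ellipse at r₁, vis-viva gives v_a = √[μ(2/r₁ − 1/a_t)] = 0.58791 km/s.
First burn Δv₁ = |v_a − v₁| = 0.5789 km/s.
At r₂, v₂ = √(μ/r₂) = 3.0600 km/s.
Transfer-orbit speed at r₂: v_p = √[μ(2/r₂ − 1/a_t)] = 4.0435 km/s.
Second burn Δv₂ = |v₂ − v_p| = 0.9835 km/s.
Δv = Δv₁ + Δv₂ = 0.5789 + 0.9835 = 1.562 km/s.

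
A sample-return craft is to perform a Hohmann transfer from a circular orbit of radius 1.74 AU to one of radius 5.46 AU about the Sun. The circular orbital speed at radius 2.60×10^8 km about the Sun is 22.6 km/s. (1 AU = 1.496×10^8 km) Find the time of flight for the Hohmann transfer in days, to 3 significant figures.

t = 1250 days

From the circular-orbit relation v² = μ/r at r = 2.60×10^8 km: μ = v²r = (22.6)² × 2.60×10^8 = 1.32798×10^11 km³/s².
In km: r₁ = 1.74 × 1.496×10^8 = 2.60304×10^8 km; r₂ = 5.46 × 1.496×10^8 = 8.16816×10^8 km.
Semi-major axis of the transfer orbit: a_t = (2.60304×10^8 + 8.16816×10^8)/2 = 5.3856×10^8 km.
Half the transfer-orbit period gives t = π√(a_t³/μ) = 1.077×10^8 s.
Converting: 1.077×10^8 s ÷ 86400 s/day = 1250 days.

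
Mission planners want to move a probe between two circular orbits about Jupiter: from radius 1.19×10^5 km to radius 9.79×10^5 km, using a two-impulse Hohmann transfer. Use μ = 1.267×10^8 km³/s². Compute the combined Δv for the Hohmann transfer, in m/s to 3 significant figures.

Δv = 17000 m/s

Transfer-ellipse semi-major axis a_t = (r₁ + r₂)/2 = (1.190×10^5 + 9.790×10^5)/2 = 5.490×10^5 km.
Circular speed at r₁: v₁ = √(μ/r₁) = √(1.267×10^8/1.190×10^5) = 32.63 km/s.
Transfer-orbit speed at r₁ (vis-viva equation): v_p = √[μ(2/r₁ − 1/a_t)] = 43.57 km/s.
First burn Δv₁ = |v_p − v₁| = 10.94 km/s.
At r₂, v₂ = √(μ/r₂) = 11.376 km/s.
Transfer-orbit speed at r₂: v_a = √[μ(2/r₂ − 1/a_t)] = 5.2964 km/s.
Second burn Δv₂ = |v₂ − v_a| = 6.080 km/s.
Δv = Δv₁ + Δv₂ = 10.94 + 6.080 = 17.02 km/s.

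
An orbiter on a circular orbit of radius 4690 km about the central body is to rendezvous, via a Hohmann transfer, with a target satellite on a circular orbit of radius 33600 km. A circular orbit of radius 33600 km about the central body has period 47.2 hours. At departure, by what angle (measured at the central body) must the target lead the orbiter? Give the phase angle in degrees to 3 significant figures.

φ = 103°

From Kepler's third law T² = 4π²r³/μ at r = 33600 km, T = 47.2 hours = 47.2 × 3600 s = 1.6992×10^5 s: μ = 4π²r³/T² = 51866.7 km³/s².
Transfer-ellipse semi-major axis a_t = (r₁ + r₂)/2 = (4690 + 33600)/2 = 19145 km.
Transfer time t = π√(a_t³/μ) = 36540 s.
Target angular speed ω₂ = √(μ/r₂³) = 3.698×10^-5 rad/s.
Angle swept by the target during transfer: ω₂·t = 1.3512 rad = 77.42°.
Arrival is 180° from departure on the ellipse, so φ = 180° − 77.42° = 103°.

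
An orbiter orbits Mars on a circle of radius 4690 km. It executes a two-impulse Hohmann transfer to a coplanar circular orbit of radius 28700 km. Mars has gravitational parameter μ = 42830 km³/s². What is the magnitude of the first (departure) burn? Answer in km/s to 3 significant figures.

Transfer-ellipse semi-major axis a_t = (r₁ + r₂)/2 = (4690 + 28700)/2 = 16695 km.
Circular speed at r = 4690 km: v_c = √(μ/r) = 3.0220 km/s.
Vis-viva on the transfer ellipse at r = 4690 km gives v_t = √[μ(2/r − 1/a_t)] = 3.9622 km/s.
Δv₁ = |v_t − v_c| = |3.9622 − 3.0220| = 0.9402 km/s.

Δv₁ = 0.940 km/s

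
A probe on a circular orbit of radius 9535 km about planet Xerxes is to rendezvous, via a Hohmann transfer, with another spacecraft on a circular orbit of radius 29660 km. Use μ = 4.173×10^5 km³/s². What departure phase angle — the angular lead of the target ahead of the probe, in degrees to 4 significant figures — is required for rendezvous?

φ = 83.32°

Semi-major axis of the transfer orbit: a_t = (9535 + 29660)/2 = 19597.5 km.
The half-period of the transfer ellipse is t = π√(a_t³/μ) = 13342.2 s.
The target's mean motion on its circular orbit is ω₂ = √(μ/r₂³) = 1.26464×10^-4 rad/s.
Angle swept by the target during transfer: ω₂·t = 1.6873 rad = 96.68°.
Arrival is 180° from departure on the ellipse, so φ = 180° − 96.68° = 83.32°.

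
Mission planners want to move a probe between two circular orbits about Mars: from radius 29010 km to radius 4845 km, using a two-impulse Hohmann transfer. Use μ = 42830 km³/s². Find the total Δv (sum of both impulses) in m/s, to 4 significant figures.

Transfer-ellipse semi-major axis a_t = (r₁ + r₂)/2 = (29010 + 4845)/2 = 16927.5 km.
At r₁ the circular-orbit speed is v₁ = √(μ/r₁) = 1.2151 km/s.
Transfer-orbit speed at r₁ (v² = μ(2/r − 1/a)): v_a = √[μ(2/r₁ − 1/a_t)] = 0.65006 km/s.
First burn Δv₁ = |v_a − v₁| = 0.5650 km/s.
At r₂, v₂ = √(μ/r₂) = 2.9732 km/s.
Transfer-orbit speed at r₂: v_p = √[μ(2/r₂ − 1/a_t)] = 3.8923 km/s.
Second burn Δv₂ = |v₂ − v_p| = 0.9191 km/s.
Δv = Δv₁ + Δv₂ = 0.5650 + 0.9191 = 1.484 km/s.

Δv = 1484 m/s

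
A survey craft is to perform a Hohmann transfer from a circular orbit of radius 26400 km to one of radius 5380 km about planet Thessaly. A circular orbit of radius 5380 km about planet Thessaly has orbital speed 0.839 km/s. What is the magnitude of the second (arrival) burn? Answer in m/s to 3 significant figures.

Δv₂ = 242 m/s

From the circular-orbit relation v² = μ/r at r = 5380 km: μ = v²r = (0.839)² × 5380 = 3787.09 km³/s².
Transfer-ellipse semi-major axis a_t = (r₁ + r₂)/2 = (26400 + 5380)/2 = 15890 km.
On the circular orbit at r = 5380 km, v_c = √(μ/r) = 0.83900 km/s.
Transfer-orbit speed at the same r (vis-viva, a = a_t): v_t = √[μ(2/r − 1/a_t)] = 1.0814 km/s.
Δv₂ = |v_t − v_c| = |1.0814 − 0.83900| = 0.2424 km/s.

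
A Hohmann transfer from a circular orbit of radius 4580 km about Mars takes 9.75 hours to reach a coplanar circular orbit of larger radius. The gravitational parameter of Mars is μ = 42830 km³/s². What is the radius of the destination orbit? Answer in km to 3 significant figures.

r₂ = 30400 km

Transfer time t = 9.75 hours = 35100 s, and t = π√(a_t³/μ).
So a_t = (μ t²/π²)^(1/3) = (42830 × (35100)² / π²)^(1/3) = 17486 km.
Since a_t = (r₁ + r₂)/2, r₂ = 2a_t − r₁ = 2×17486 − 4580 = 30392 km.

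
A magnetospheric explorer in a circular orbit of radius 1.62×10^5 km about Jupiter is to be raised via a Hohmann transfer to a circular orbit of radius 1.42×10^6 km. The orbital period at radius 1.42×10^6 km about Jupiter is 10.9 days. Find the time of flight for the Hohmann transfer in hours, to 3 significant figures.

From Kepler's third law T² = 4π²r³/μ at r = 1.42×10^6 km, T = 10.9 days = 10.9 × 86400 s = 9.4176×10^5 s: μ = 4π²r³/T² = 1.27451×10^8 km³/s².
Transfer-ellipse semi-major axis a_t = (r₁ + r₂)/2 = (1.620×10^5 + 1.420×10^6)/2 = 7.910×10^5 km.
Half the transfer-orbit period gives t = π√(a_t³/μ) = 1.958×10^5 s.
Converting: 1.958×10^5 s ÷ 3600 s/hour = 54.4 hours.

t = 54.4 hours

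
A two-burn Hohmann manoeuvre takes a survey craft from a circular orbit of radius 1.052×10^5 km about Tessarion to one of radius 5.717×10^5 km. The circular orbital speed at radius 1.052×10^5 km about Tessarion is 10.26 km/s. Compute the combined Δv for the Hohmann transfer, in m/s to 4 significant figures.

Δv = 5022 m/s

From the circular-orbit relation v² = μ/r at r = 1.052×10^5 km: μ = v²r = (10.26)² × 1.052×10^5 = 1.10742×10^7 km³/s².
Semi-major axis of the transfer orbit: a_t = (1.052×10^5 + 5.717×10^5)/2 = 3.3845×10^5 km.
Circular speed at r₁: v₁ = √(μ/r₁) = √(1.10742×10^7/1.052×10^5) = 10.260 km/s.
On the transfer ellipse at r₁, vis-viva gives v_p = √[μ(2/r₁ − 1/a_t)] = 13.335 km/s.
First burn Δv₁ = |v_p − v₁| = 3.075 km/s.
At r₂, v₂ = √(μ/r₂) = 4.401 km/s.
Transfer-orbit speed at r₂: v_a = √[μ(2/r₂ − 1/a_t)] = 2.454 km/s.
Second burn Δv₂ = |v₂ − v_a| = 1.947 km/s.
Total Δv = Δv₁ + Δv₂ = 5.022 km/s.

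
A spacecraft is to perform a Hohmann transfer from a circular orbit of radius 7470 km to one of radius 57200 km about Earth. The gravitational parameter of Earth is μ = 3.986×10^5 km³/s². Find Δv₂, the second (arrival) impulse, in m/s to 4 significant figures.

Transfer-ellipse semi-major axis a_t = (r₁ + r₂)/2 = (7470 + 57200)/2 = 32335 km.
Circular speed at r = 57200 km: v_c = √(μ/r) = 2.640 km/s.
Transfer-orbit speed at the same r (vis-viva, a = a_t): v_t = √[μ(2/r − 1/a_t)] = 1.269 km/s.
Δv₂ = |v_t − v_c| = |1.269 − 2.640| = 1.371 km/s.

Δv₂ = 1371 m/s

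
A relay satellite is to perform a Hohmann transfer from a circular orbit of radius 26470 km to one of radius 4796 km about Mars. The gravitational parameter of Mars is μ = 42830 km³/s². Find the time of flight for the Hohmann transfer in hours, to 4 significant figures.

t = 8.242 hours

Transfer-ellipse semi-major axis a_t = (r₁ + r₂)/2 = (26470 + 4796)/2 = 15633 km.
Transfer time t = π√(a_t³/μ) = π√((15633)³ / 42830) = 29670 s.
Converting: 29670 s ÷ 3600 s/hour = 8.242 hours.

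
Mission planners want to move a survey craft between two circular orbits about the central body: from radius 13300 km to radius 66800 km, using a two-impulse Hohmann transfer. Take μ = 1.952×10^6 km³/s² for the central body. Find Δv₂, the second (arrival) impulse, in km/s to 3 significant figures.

Δv₂ = 2.29 km/s

The Hohmann ellipse has a_t = (r₁ + r₂)/2 = 40050 km.
Circular speed at r = 66800 km: v_c = √(μ/r) = 5.406 km/s.
Transfer-orbit speed at the same r (vis-viva, a = a_t): v_t = √[μ(2/r − 1/a_t)] = 3.115 km/s.
Δv₂ = |v_t − v_c| = |3.115 − 5.406| = 2.291 km/s.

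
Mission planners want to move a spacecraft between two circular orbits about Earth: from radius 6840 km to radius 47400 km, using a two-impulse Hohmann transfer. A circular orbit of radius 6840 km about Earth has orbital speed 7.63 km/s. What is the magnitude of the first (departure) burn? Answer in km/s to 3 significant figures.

From the circular-orbit relation v² = μ/r at r = 6840 km: μ = v²r = (7.63)² × 6840 = 3.98204×10^5 km³/s².
The Hohmann ellipse has a_t = (r₁ + r₂)/2 = 27120 km.
Circular speed at r = 6840 km: v_c = √(μ/r) = 7.6300 km/s.
Transfer-orbit speed at the same r (vis-viva, a = a_t): v_t = √[μ(2/r − 1/a_t)] = 10.087 km/s.
Δv₁ = |v_t − v_c| = |10.087 − 7.6300| = 2.457 km/s.

Δv₁ = 2.46 km/s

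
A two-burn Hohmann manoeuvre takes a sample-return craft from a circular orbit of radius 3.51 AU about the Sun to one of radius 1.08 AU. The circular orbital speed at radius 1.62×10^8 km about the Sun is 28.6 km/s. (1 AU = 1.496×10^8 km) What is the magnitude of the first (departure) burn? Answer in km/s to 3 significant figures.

Δv₁ = 4.99 km/s

From the circular-orbit relation v² = μ/r at r = 1.62×10^8 km: μ = v²r = (28.6)² × 1.62×10^8 = 1.32510×10^11 km³/s².
In km: r₁ = 3.51 × 1.496×10^8 = 5.25096×10^8 km; r₂ = 1.08 × 1.496×10^8 = 1.61568×10^8 km.
Semi-major axis of the transfer orbit: a_t = (5.25096×10^8 + 1.61568×10^8)/2 = 3.43332×10^8 km.
Circular speed at r = 5.25096×10^8 km: v_c = √(μ/r) = 15.8856 km/s.
Transfer-orbit speed at the same r (vis-viva, a = a_t): v_t = √[μ(2/r − 1/a_t)] = 10.8974 km/s.
Δv₁ = |v_t − v_c| = |10.8974 − 15.8856| = 4.988 km/s.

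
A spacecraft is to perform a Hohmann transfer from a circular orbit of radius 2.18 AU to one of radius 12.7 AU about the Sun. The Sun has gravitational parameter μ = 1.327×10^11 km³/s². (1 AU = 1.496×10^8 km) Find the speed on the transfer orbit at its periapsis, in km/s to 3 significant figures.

In km: r₁ = 2.18 × 1.496×10^8 = 3.26128×10^8 km; r₂ = 12.7 × 1.496×10^8 = 1.89992×10^9 km.
Transfer-ellipse semi-major axis a_t = (r₁ + r₂)/2 = (3.26128×10^8 + 1.89992×10^9)/2 = 1.113024×10^9 km.
At periapsis, r = 3.26128×10^8 km.
From the vis-viva equation, v = √[μ(2/r − 1/a_t)] = 26.35 km/s.

v = 26.4 km/s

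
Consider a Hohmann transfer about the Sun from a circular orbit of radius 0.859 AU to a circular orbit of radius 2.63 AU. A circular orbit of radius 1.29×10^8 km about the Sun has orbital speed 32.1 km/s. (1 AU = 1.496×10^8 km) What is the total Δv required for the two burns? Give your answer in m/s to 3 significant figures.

Δv = 12800 m/s

From the circular-orbit relation v² = μ/r at r = 1.29×10^8 km: μ = v²r = (32.1)² × 1.29×10^8 = 1.32923×10^11 km³/s².
In km: r₁ = 0.859 × 1.496×10^8 = 1.285064×10^8 km; r₂ = 2.63 × 1.496×10^8 = 3.93448×10^8 km.
Transfer-ellipse semi-major axis a_t = (r₁ + r₂)/2 = (1.285064×10^8 + 3.93448×10^8)/2 = 2.609772×10^8 km.
At r₁ the circular-orbit speed is v₁ = √(μ/r₁) = 32.1616 km/s.
On the transfer ellipse at r₁, v² = μ(2/r − 1/a) gives v_p = √[μ(2/r₁ − 1/a_t)] = 39.4893 km/s.
First burn Δv₁ = |v_p − v₁| = 7.328 km/s.
Circular speed at r₂: v₂ = √(μ/r₂) = 18.3805 km/s.
Transfer-orbit speed at r₂: v_a = √[μ(2/r₂ − 1/a_t)] = 12.8978 km/s.
Second burn Δv₂ = |v₂ − v_a| = 5.483 km/s.
Total Δv = Δv₁ + Δv₂ = 12.81 km/s.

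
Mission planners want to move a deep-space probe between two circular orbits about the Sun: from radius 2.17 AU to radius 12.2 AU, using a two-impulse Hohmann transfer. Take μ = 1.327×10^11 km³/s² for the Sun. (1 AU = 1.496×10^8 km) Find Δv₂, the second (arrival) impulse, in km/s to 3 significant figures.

Δv₂ = 3.84 km/s

In km: r₁ = 2.17 × 1.496×10^8 = 3.24632×10^8 km; r₂ = 12.2 × 1.496×10^8 = 1.82512×10^9 km.
The Hohmann ellipse has a_t = (r₁ + r₂)/2 = 1.074876×10^9 km.
On the circular orbit at r = 1.82512×10^9 km, v_c = √(μ/r) = 8.527 km/s.
Vis-viva on the transfer ellipse at r = 1.82512×10^9 km gives v_t = √[μ(2/r − 1/a_t)] = 4.686 km/s.
Δv₂ = |v_t − v_c| = |4.686 − 8.527| = 3.841 km/s.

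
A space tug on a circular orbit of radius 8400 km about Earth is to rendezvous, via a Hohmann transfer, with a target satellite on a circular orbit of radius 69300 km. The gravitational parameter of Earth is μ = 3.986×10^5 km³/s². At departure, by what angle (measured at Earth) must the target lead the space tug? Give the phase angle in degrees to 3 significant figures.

Transfer-ellipse semi-major axis a_t = (r₁ + r₂)/2 = (8400 + 69300)/2 = 38850 km.
Transfer time t = π√(a_t³/μ) = 38104 s.
Target angular speed ω₂ = √(μ/r₂³) = 3.4607×10^-5 rad/s.
Angle swept by the target during transfer: ω₂·t = 1.31867 rad = 75.55°.
The space tug traverses 180° on the transfer ellipse, so the target must lead by 180° − 75.55° = 104°.

φ = 104°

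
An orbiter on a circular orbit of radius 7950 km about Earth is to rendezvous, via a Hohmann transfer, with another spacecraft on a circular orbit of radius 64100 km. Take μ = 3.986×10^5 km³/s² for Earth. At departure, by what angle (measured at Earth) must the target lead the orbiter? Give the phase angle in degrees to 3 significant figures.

Semi-major axis of the transfer orbit: a_t = (7950 + 64100)/2 = 36025 km.
Transfer time t = π√(a_t³/μ) = 34024 s.
The target's mean motion on its circular orbit is ω₂ = √(μ/r₂³) = 3.8903×10^-5 rad/s.
Angle swept by the target during transfer: ω₂·t = 1.3236 rad = 75.84°.
The orbiter traverses 180° on the transfer ellipse, so the target must lead by 180° − 75.84° = 104°.

φ = 104°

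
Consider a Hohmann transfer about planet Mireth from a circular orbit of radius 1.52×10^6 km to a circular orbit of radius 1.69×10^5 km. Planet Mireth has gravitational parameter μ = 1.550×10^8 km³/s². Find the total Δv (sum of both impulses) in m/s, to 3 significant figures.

Δv = 15900 m/s

Semi-major axis of the transfer orbit: a_t = (1.520×10^6 + 1.690×10^5)/2 = 8.445×10^5 km.
Circular speed at r₁: v₁ = √(μ/r₁) = √(1.550×10^8/1.520×10^6) = 10.098 km/s.
On the transfer ellipse at r₁, vis-viva equation gives v_a = √[μ(2/r₁ − 1/a_t)] = 4.5174 km/s.
First burn Δv₁ = |v_a − v₁| = 5.581 km/s.
At r₂, v₂ = √(μ/r₂) = 30.28 km/s.
Transfer-orbit speed at r₂: v_p = √[μ(2/r₂ − 1/a_t)] = 40.63 km/s.
Second burn Δv₂ = |v₂ − v_p| = 10.35 km/s.
Δv = Δv₁ + Δv₂ = 5.581 + 10.35 = 15.93 km/s.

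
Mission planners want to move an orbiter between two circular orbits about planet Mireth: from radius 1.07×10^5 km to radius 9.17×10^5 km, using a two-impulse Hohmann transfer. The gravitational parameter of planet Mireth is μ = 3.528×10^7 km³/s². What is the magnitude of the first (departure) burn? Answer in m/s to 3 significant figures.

Δv₁ = 6140 m/s

Transfer-ellipse semi-major axis a_t = (r₁ + r₂)/2 = (1.070×10^5 + 9.170×10^5)/2 = 5.120×10^5 km.
Circular speed at r = 1.070×10^5 km: v_c = √(μ/r) = 18.158 km/s.
Vis-viva on the transfer ellipse at r = 1.070×10^5 km gives v_t = √[μ(2/r − 1/a_t)] = 24.301 km/s.
Δv₁ = |v_t − v_c| = |24.301 − 18.158| = 6.143 km/s.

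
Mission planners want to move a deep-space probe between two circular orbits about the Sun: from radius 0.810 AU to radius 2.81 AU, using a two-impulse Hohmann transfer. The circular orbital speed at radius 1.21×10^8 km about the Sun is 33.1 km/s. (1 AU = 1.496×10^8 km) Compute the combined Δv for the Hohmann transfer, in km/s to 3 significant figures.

Δv = 14.0 km/s

From the circular-orbit relation v² = μ/r at r = 1.21×10^8 km: μ = v²r = (33.1)² × 1.21×10^8 = 1.32569×10^11 km³/s².
In km: r₁ = 0.810 × 1.496×10^8 = 1.21176×10^8 km; r₂ = 2.81 × 1.496×10^8 = 4.20376×10^8 km.
The Hohmann ellipse has a_t = (r₁ + r₂)/2 = 2.70776×10^8 km.
At r₁ the circular-orbit speed is v₁ = √(μ/r₁) = 33.07595 km/s.
Transfer-orbit speed at r₁ (v² = μ(2/r − 1/a)): v_p = √[μ(2/r₁ − 1/a_t)] = 41.21224 km/s.
First burn Δv₁ = |v_p − v₁| = 8.1363 km/s.
Circular speed at r₂: v₂ = √(μ/r₂) = 17.7583 km/s.
Transfer-orbit speed at r₂: v_a = √[μ(2/r₂ − 1/a_t)] = 11.8797 km/s.
Second burn Δv₂ = |v₂ − v_a| = 5.8786 km/s.
Δv = Δv₁ + Δv₂ = 8.1363 + 5.8786 = 14.01 km/s.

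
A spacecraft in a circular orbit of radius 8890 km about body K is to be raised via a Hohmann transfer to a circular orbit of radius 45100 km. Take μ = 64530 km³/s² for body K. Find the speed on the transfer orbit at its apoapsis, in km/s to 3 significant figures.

Semi-major axis of the transfer orbit: a_t = (8890 + 45100)/2 = 26995 km.
At apoapsis, r = 45100 km.
Applying v² = μ(2/r − 1/a_t): v = 0.6864 km/s.

v = 0.686 km/s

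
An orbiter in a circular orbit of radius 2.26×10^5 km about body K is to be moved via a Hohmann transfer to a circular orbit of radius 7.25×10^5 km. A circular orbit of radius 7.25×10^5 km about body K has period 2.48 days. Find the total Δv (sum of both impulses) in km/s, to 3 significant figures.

From Kepler's third law T² = 4π²r³/μ at r = 7.25×10^5 km, T = 2.48 days = 2.48 × 86400 s = 2.14272×10^5 s: μ = 4π²r³/T² = 3.27675×10^8 km³/s².
Semi-major axis of the transfer orbit: a_t = (2.260×10^5 + 7.250×10^5)/2 = 4.755×10^5 km.
Circular speed at r₁: v₁ = √(μ/r₁) = √(3.27675×10^8/2.260×10^5) = 38.08 km/s.
Transfer-orbit speed at r₁ (v² = μ(2/r − 1/a)): v_p = √[μ(2/r₁ − 1/a_t)] = 47.02 km/s.
First burn Δv₁ = |v_p − v₁| = 8.940 km/s.
Circular speed at r₂: v₂ = √(μ/r₂) = 21.2595 km/s.
Transfer-orbit speed at r₂: v_a = √[μ(2/r₂ − 1/a_t)] = 14.6565 km/s.
Second burn Δv₂ = |v₂ − v_a| = 6.603 km/s.
Total Δv = Δv₁ + Δv₂ = 15.54 km/s.

Δv = 15.5 km/s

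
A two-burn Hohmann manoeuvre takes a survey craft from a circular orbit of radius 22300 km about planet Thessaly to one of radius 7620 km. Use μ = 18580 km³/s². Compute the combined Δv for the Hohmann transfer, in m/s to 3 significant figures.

Transfer-ellipse semi-major axis a_t = (r₁ + r₂)/2 = (22300 + 7620)/2 = 14960 km.
Circular speed at r₁: v₁ = √(μ/r₁) = √(18580/22300) = 0.9128 km/s.
Transfer-orbit speed at r₁ (vis-viva equation): v_a = √[μ(2/r₁ − 1/a_t)] = 0.6515 km/s.
First burn Δv₁ = |v_a − v₁| = 0.2613 km/s.
Circular speed at r₂: v₂ = √(μ/r₂) = 1.5615 km/s.
Transfer-orbit speed at r₂: v_p = √[μ(2/r₂ − 1/a_t)] = 1.9065 km/s.
Second burn Δv₂ = |v₂ − v_p| = 0.3450 km/s.
Total Δv = Δv₁ + Δv₂ = 0.6063 km/s.

Δv = 606 m/s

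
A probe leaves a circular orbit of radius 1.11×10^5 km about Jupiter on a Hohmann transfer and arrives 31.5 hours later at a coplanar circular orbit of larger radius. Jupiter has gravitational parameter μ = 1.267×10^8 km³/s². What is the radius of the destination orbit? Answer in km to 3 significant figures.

Transfer time t = 31.5 hours = 1.134×10^5 s, and t = π√(a_t³/μ).
So a_t = (μ t²/π²)^(1/3) = (1.267×10^8 × (1.134×10^5)² / π²)^(1/3) = 5.4857×10^5 km.
Since a_t = (r₁ + r₂)/2, r₂ = 2a_t − r₁ = 2×5.4857×10^5 − 1.110×10^5 = 9.8614×10^5 km.

r₂ = 9.86×10^5 km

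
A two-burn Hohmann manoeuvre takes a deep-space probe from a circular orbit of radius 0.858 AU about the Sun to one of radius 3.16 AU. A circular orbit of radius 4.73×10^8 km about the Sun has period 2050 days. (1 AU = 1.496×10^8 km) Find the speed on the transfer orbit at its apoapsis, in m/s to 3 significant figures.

From Kepler's third law T² = 4π²r³/μ at r = 4.73×10^8 km, T = 2050 days = 2050 × 86400 s = 1.7712×10^8 s: μ = 4π²r³/T² = 1.33170×10^11 km³/s².
In km: r₁ = 0.858 × 1.496×10^8 = 1.283568×10^8 km; r₂ = 3.16 × 1.496×10^8 = 4.72736×10^8 km.
Semi-major axis of the transfer orbit: a_t = (1.283568×10^8 + 4.72736×10^8)/2 = 3.005464×10^8 km.
At apoapsis, r = 4.72736×10^8 km.
Vis-viva: v = √[μ(2/r − 1/a_t)] = √[1.33170×10^11 × (2/4.72736×10^8 − 1/3.005464×10^8)] = 10.97 km/s.

v = 11000 m/s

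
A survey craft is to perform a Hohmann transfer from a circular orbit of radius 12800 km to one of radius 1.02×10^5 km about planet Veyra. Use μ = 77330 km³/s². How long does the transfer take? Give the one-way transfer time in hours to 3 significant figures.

Transfer-ellipse semi-major axis a_t = (r₁ + r₂)/2 = (12800 + 1.020×10^5)/2 = 57400 km.
By Kepler's third law the transfer-orbit period is T = 2π√(a_t³/μ), so t = T/2 = 1.554×10^5 s.
Converting: 1.554×10^5 s ÷ 3600 s/hour = 43.2 hours.

t = 43.2 hours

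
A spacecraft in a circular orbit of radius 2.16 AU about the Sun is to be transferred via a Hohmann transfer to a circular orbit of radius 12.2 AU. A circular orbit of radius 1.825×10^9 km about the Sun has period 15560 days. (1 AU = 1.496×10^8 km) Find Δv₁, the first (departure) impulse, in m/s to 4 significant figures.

Δv₁ = 6152 m/s

From Kepler's third law T² = 4π²r³/μ at r = 1.825×10^9 km, T = 15560 days = 15560 × 86400 s = 1.344384×10^9 s: μ = 4π²r³/T² = 1.32771×10^11 km³/s².
In km: r₁ = 2.16 × 1.496×10^8 = 3.23136×10^8 km; r₂ = 12.2 × 1.496×10^8 = 1.82512×10^9 km.
The Hohmann ellipse has a_t = (r₁ + r₂)/2 = 1.074128×10^9 km.
Circular speed at r = 3.23136×10^8 km: v_c = √(μ/r) = 20.2702 km/s.
Transfer-orbit speed at the same r (vis-viva, a = a_t): v_t = √[μ(2/r − 1/a_t)] = 26.4226 km/s.
Δv₁ = |v_t − v_c| = |26.4226 − 20.2702| = 6.152 km/s.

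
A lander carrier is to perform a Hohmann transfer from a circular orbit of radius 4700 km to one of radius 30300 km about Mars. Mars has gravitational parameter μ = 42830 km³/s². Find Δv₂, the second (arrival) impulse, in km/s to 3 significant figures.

Δv₂ = 0.573 km/s

Semi-major axis of the transfer orbit: a_t = (4700 + 30300)/2 = 17500 km.
Circular speed at r = 30300 km: v_c = √(μ/r) = 1.1889 km/s.
Vis-viva on the transfer ellipse at r = 30300 km gives v_t = √[μ(2/r − 1/a_t)] = 0.61614 km/s.
Δv₂ = |v_t − v_c| = |0.61614 − 1.1889| = 0.5728 km/s.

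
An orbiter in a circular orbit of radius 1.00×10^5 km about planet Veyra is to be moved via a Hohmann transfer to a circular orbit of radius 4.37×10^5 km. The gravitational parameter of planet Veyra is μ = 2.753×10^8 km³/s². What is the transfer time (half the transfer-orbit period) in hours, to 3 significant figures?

The Hohmann ellipse has a_t = (r₁ + r₂)/2 = 2.685×10^5 km.
By Kepler's third law the transfer-orbit period is T = 2π√(a_t³/μ), so t = T/2 = 26340 s.
Converting: 26340 s ÷ 3600 s/hour = 7.32 hours.

t = 7.32 hours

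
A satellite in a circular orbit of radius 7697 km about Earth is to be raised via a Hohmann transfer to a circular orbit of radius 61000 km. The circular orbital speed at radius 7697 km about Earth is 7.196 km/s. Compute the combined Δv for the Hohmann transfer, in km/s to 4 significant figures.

From the circular-orbit relation v² = μ/r at r = 7697 km: μ = v²r = (7.196)² × 7697 = 3.98569×10^5 km³/s².
Semi-major axis of the transfer orbit: a_t = (7697 + 61000)/2 = 34348.5 km.
At r₁ the circular-orbit speed is v₁ = √(μ/r₁) = 7.196 km/s.
Transfer-orbit speed at r₁ (vis-viva): v_p = √[μ(2/r₁ − 1/a_t)] = 9.590 km/s.
First burn Δv₁ = |v_p − v₁| = 2.394 km/s.
Circular speed at r₂: v₂ = √(μ/r₂) = 2.556 km/s.
Transfer-orbit speed at r₂: v_a = √[μ(2/r₂ − 1/a_t)] = 1.210 km/s.
Second burn Δv₂ = |v₂ − v_a| = 1.346 km/s.
Total Δv = Δv₁ + Δv₂ = 3.740 km/s.

Δv = 3.740 km/s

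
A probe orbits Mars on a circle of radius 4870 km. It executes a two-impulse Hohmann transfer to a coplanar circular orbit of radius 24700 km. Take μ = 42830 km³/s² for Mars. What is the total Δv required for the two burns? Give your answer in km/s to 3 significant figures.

Δv = 1.43 km/s

Transfer-ellipse semi-major axis a_t = (r₁ + r₂)/2 = (4870 + 24700)/2 = 14785 km.
Circular speed at r₁: v₁ = √(μ/r₁) = √(42830/4870) = 2.9656 km/s.
Transfer-orbit speed at r₁ (vis-viva): v_p = √[μ(2/r₁ − 1/a_t)] = 3.8331 km/s.
First burn Δv₁ = |v_p − v₁| = 0.8675 km/s.
At r₂, v₂ = √(μ/r₂) = 1.31682 km/s.
Transfer-orbit speed at r₂: v_a = √[μ(2/r₂ − 1/a_t)] = 0.755752 km/s.
Second burn Δv₂ = |v₂ − v_a| = 0.5611 km/s.
Total Δv = Δv₁ + Δv₂ = 1.429 km/s.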